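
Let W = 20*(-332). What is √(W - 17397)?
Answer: 43*I*√13 ≈ 155.04*I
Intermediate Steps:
W = -6640
√(W - 17397) = √(-6640 - 17397) = √(-24037) = 43*I*√13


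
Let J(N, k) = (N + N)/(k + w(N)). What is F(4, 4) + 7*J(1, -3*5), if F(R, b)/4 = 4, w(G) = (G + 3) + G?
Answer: 73/5 ≈ 14.600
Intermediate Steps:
w(G) = 3 + 2*G (w(G) = (3 + G) + G = 3 + 2*G)
J(N, k) = 2*N/(3 + k + 2*N) (J(N, k) = (N + N)/(k + (3 + 2*N)) = (2*N)/(3 + k + 2*N) = 2*N/(3 + k + 2*N))
F(R, b) = 16 (F(R, b) = 4*4 = 16)
F(4, 4) + 7*J(1, -3*5) = 16 + 7*(2*1/(3 - 3*5 + 2*1)) = 16 + 7*(2*1/(3 - 15 + 2)) = 16 + 7*(2*1/(-10)) = 16 + 7*(2*1*(-⅒)) = 16 + 7*(-⅕) = 16 - 7/5 = 73/5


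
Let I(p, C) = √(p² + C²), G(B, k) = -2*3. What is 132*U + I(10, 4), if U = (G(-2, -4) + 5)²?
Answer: 132 + 2*√29 ≈ 142.77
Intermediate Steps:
G(B, k) = -6
U = 1 (U = (-6 + 5)² = (-1)² = 1)
I(p, C) = √(C² + p²)
132*U + I(10, 4) = 132*1 + √(4² + 10²) = 132 + √(16 + 100) = 132 + √116 = 132 + 2*√29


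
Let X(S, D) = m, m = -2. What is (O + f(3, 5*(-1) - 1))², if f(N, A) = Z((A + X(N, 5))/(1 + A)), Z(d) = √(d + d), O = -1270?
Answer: 8064516/5 - 2032*√5 ≈ 1.6084e+6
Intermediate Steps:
X(S, D) = -2
Z(d) = √2*√d (Z(d) = √(2*d) = √2*√d)
f(N, A) = √2*√((-2 + A)/(1 + A)) (f(N, A) = √2*√((A - 2)/(1 + A)) = √2*√((-2 + A)/(1 + A)))
(O + f(3, 5*(-1) - 1))² = (-1270 + √2*√((-2 + (5*(-1) - 1))/(1 + (5*(-1) - 1))))² = (-1270 + √2*√((-2 + (-5 - 1))/(1 + (-5 - 1))))² = (-1270 + √2*√((-2 - 6)/(1 - 6)))² = (-1270 + √2*√(-8/(-5)))² = (-1270 + √2*√(-⅕*(-8)))² = (-1270 + √2*√(8/5))² = (-1270 + √2*(2*√10/5))² = (-1270 + 4*√5/5)²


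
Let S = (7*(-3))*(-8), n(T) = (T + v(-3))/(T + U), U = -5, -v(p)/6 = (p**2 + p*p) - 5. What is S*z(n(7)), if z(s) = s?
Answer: -5964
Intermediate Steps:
v(p) = 30 - 12*p**2 (v(p) = -6*((p**2 + p*p) - 5) = -6*((p**2 + p**2) - 5) = -6*(2*p**2 - 5) = -6*(-5 + 2*p**2) = 30 - 12*p**2)
n(T) = (-78 + T)/(-5 + T) (n(T) = (T + (30 - 12*(-3)**2))/(T - 5) = (T + (30 - 12*9))/(-5 + T) = (T + (30 - 108))/(-5 + T) = (T - 78)/(-5 + T) = (-78 + T)/(-5 + T))
S = 168 (S = -21*(-8) = 168)
S*z(n(7)) = 168*((-78 + 7)/(-5 + 7)) = 168*(-71/2) = -5964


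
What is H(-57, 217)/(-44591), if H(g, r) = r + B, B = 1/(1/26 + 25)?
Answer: -141293/29028741 ≈ -0.0048673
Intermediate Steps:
B = 26/651 (B = 1/(1/26 + 25) = 1/(651/26) = 26/651 ≈ 0.039939)
H(g, r) = 26/651 + r (H(g, r) = r + 26/651 = 26/651 + r)
H(-57, 217)/(-44591) = (26/651 + 217)/(-44591) = (141293/651)*(-1/44591) = -141293/29028741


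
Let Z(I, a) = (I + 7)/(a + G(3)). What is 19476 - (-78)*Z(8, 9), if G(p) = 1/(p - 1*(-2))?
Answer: 450873/23 ≈ 19603.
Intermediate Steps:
G(p) = 1/(2 + p) (G(p) = 1/(p + 2) = 1/(2 + p))
Z(I, a) = (7 + I)/(1/5 + a) (Z(I, a) = (I + 7)/(a + 1/(2 + 3)) = (7 + I)/(a + 1/5) = (7 + I)/(1/5 + a))
19476 - (-78)*Z(8, 9) = 19476 - (-78)*5*(7 + 8)/(1 + 5*9) = 19476 - (-78)*5*15/(1 + 45) = 19476 - (-78)*5*15/46 = 19476 - (-78)*5*(1/46)*15 = 19476 - (-78)*75/46 = 19476 - 1*(-2925/23) = 19476 + 2925/23 = 450873/23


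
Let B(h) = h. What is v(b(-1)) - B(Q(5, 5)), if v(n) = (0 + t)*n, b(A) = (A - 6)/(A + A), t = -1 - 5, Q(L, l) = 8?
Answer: -29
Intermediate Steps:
t = -6
b(A) = (-6 + A)/(2*A) (b(A) = (-6 + A)/((2*A)) = (-6 + A)*(1/(2*A)) = (-6 + A)/(2*A))
v(n) = -6*n (v(n) = (0 - 6)*n = -6*n)
v(b(-1)) - B(Q(5, 5)) = -3*(-6 - 1)/(-1) - 1*8 = -3*(-1)*(-7) - 8 = -6*7/2 - 8 = -21 - 8 = -29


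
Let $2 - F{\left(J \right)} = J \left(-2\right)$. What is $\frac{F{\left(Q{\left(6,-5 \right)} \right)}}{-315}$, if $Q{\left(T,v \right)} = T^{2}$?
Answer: $- \frac{74}{315} \approx -0.23492$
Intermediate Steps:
$F{\left(J \right)} = 2 + 2 J$ ($F{\left(J \right)} = 2 - J \left(-2\right) = 2 - - 2 J = 2 + 2 J$)
$\frac{F{\left(Q{\left(6,-5 \right)} \right)}}{-315} = \frac{2 + 2 \cdot 6^{2}}{-315} = \left(2 + 2 \cdot 36\right) \left(- \frac{1}{315}\right) = \left(2 + 72\right) \left(- \frac{1}{315}\right) = 74 \left(- \frac{1}{315}\right) = - \frac{74}{315}$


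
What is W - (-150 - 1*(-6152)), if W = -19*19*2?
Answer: -6724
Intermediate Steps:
W = -722 (W = -361*2 = -722)
W - (-150 - 1*(-6152)) = -722 - (-150 - 1*(-6152)) = -722 - (-150 + 6152) = -722 - 1*6002 = -722 - 6002 = -6724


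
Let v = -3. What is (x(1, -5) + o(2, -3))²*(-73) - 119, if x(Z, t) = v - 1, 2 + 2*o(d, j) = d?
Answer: -1287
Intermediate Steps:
o(d, j) = -1 + d/2
x(Z, t) = -4 (x(Z, t) = -3 - 1 = -4)
(x(1, -5) + o(2, -3))²*(-73) - 119 = (-4 + (-1 + (½)*2))²*(-73) - 119 = (-4 + (-1 + 1))²*(-73) - 119 = (-4 + 0)²*(-73) - 119 = (-4)²*(-73) - 119 = 16*(-73) - 119 = -1168 - 119 = -1287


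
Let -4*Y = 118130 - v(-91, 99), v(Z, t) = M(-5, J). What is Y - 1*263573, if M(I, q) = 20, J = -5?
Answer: -586201/2 ≈ -2.9310e+5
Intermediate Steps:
v(Z, t) = 20
Y = -59055/2 (Y = -(118130 - 1*20)/4 = -(118130 - 20)/4 = -¼*118110 = -59055/2 ≈ -29528.)
Y - 1*263573 = -59055/2 - 1*263573 = -59055/2 - 263573 = -586201/2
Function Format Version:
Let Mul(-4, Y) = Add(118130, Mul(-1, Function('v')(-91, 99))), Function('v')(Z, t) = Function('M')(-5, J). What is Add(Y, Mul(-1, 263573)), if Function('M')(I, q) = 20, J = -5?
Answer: Rational(-586201, 2) ≈ -2.9310e+5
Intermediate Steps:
Function('v')(Z, t) = 20
Y = Rational(-59055, 2) (Y = Mul(Rational(-1, 4), Add(118130, Mul(-1, 20))) = Mul(Rational(-1, 4), Add(118130, -20)) = Mul(Rational(-1, 4), 118110) = Rational(-59055, 2) ≈ -29528.)
Add(Y, Mul(-1, 263573)) = Add(Rational(-59055, 2), Mul(-1, 263573)) = Add(Rational(-59055, 2), -263573) = Rational(-586201, 2)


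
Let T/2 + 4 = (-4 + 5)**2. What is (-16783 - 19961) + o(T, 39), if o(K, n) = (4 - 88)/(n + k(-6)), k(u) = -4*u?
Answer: -110236/3 ≈ -36745.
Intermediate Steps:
T = -6 (T = -8 + 2*(-4 + 5)**2 = -8 + 2*1**2 = -8 + 2*1 = -8 + 2 = -6)
o(K, n) = -84/(24 + n) (o(K, n) = (4 - 88)/(n - 4*(-6)) = -84/(n + 24) = -84/(24 + n))
(-16783 - 19961) + o(T, 39) = (-16783 - 19961) - 84/(24 + 39) = -36744 - 84/63 = -36744 - 84*1/63 = -36744 - 4/3 = -110236/3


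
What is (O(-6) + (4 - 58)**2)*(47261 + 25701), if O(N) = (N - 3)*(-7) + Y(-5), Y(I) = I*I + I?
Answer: 218813038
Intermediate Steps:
Y(I) = I + I**2 (Y(I) = I**2 + I = I + I**2)
O(N) = 41 - 7*N (O(N) = (N - 3)*(-7) - 5*(1 - 5) = (-3 + N)*(-7) - 5*(-4) = (21 - 7*N) + 20 = 41 - 7*N)
(O(-6) + (4 - 58)**2)*(47261 + 25701) = ((41 - 7*(-6)) + (4 - 58)**2)*(47261 + 25701) = ((41 + 42) + (-54)**2)*72962 = (83 + 2916)*72962 = 2999*72962 = 218813038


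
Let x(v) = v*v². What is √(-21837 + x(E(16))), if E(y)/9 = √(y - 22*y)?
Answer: √(-21837 - 979776*I*√21) ≈ 1494.7 - 1502.0*I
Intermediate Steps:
E(y) = 9*√21*√(-y) (E(y) = 9*√(y - 22*y) = 9*√(-21*y) = 9*(√21*√(-y)) = 9*√21*√(-y))
x(v) = v³
√(-21837 + x(E(16))) = √(-21837 + (9*√21*√(-1*16))³) = √(-21837 + (9*√21*√(-16))³) = √(-21837 + (9*√21*(4*I))³) = √(-21837 + (36*I*√21)³) = √(-21837 - 979776*I*√21)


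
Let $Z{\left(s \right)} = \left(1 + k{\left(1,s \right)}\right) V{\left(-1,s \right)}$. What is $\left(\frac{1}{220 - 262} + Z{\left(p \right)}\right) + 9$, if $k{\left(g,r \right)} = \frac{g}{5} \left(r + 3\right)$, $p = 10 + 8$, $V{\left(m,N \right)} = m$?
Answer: $\frac{793}{210} \approx 3.7762$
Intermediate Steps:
$p = 18$
$k{\left(g,r \right)} = \frac{g \left(3 + r\right)}{5}$ ($k{\left(g,r \right)} = g \frac{1}{5} \left(3 + r\right) = \frac{g}{5} \left(3 + r\right) = \frac{g \left(3 + r\right)}{5}$)
$Z{\left(s \right)} = - \frac{8}{5} - \frac{s}{5}$ ($Z{\left(s \right)} = \left(1 + \frac{1}{5} \cdot 1 \left(3 + s\right)\right) \left(-1\right) = \left(1 + \left(\frac{3}{5} + \frac{s}{5}\right)\right) \left(-1\right) = \left(\frac{8}{5} + \frac{s}{5}\right) \left(-1\right) = - \frac{8}{5} - \frac{s}{5}$)
$\left(\frac{1}{220 - 262} + Z{\left(p \right)}\right) + 9 = \left(\frac{1}{220 - 262} - \frac{26}{5}\right) + 9 = \left(\frac{1}{-42} - \frac{26}{5}\right) + 9 = \left(- \frac{1}{42} - \frac{26}{5}\right) + 9 = - \frac{1097}{210} + 9 = \frac{793}{210}$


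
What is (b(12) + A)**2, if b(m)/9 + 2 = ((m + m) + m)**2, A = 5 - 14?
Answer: 135419769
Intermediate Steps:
A = -9
b(m) = -18 + 81*m**2 (b(m) = -18 + 9*((m + m) + m)**2 = -18 + 9*(2*m + m)**2 = -18 + 9*(3*m)**2 = -18 + 9*(9*m**2) = -18 + 81*m**2)
(b(12) + A)**2 = ((-18 + 81*12**2) - 9)**2 = ((-18 + 81*144) - 9)**2 = ((-18 + 11664) - 9)**2 = (11646 - 9)**2 = 11637**2 = 135419769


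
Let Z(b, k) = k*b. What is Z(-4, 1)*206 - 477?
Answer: -1301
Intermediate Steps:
Z(b, k) = b*k
Z(-4, 1)*206 - 477 = -4*1*206 - 477 = -4*206 - 477 = -824 - 477 = -1301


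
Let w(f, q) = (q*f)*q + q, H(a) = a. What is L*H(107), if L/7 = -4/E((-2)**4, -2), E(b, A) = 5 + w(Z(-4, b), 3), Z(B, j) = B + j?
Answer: -749/29 ≈ -25.828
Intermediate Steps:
w(f, q) = q + f*q**2 (w(f, q) = (f*q)*q + q = f*q**2 + q = q + f*q**2)
E(b, A) = -28 + 9*b (E(b, A) = 5 + 3*(1 + (-4 + b)*3) = 5 + 3*(1 + (-12 + 3*b)) = 5 + 3*(-11 + 3*b) = 5 + (-33 + 9*b) = -28 + 9*b)
L = -7/29 (L = 7*(-4/(-28 + 9*(-2)**4)) = 7*(-4/(-28 + 9*16)) = 7*(-4/(-28 + 144)) = 7*(-4/116) = 7*(-4*1/116) = 7*(-1/29) = -7/29 ≈ -0.24138)
L*H(107) = -7/29*107 = -749/29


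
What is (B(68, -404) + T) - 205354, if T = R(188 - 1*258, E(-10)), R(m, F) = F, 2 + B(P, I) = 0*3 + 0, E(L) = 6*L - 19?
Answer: -205435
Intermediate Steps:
E(L) = -19 + 6*L
B(P, I) = -2 (B(P, I) = -2 + (0*3 + 0) = -2 + (0 + 0) = -2 + 0 = -2)
T = -79 (T = -19 + 6*(-10) = -19 - 60 = -79)
(B(68, -404) + T) - 205354 = (-2 - 79) - 205354 = -81 - 205354 = -205435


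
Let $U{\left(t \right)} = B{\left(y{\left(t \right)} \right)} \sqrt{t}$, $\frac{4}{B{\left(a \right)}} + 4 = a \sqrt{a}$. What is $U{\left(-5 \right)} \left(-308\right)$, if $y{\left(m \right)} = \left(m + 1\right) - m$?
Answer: $\frac{1232 i \sqrt{5}}{3} \approx 918.28 i$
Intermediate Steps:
$y{\left(m \right)} = 1$ ($y{\left(m \right)} = \left(1 + m\right) - m = 1$)
$B{\left(a \right)} = \frac{4}{-4 + a^{\frac{3}{2}}}$ ($B{\left(a \right)} = \frac{4}{-4 + a \sqrt{a}} = \frac{4}{-4 + a^{\frac{3}{2}}}$)
$U{\left(t \right)} = - \frac{4 \sqrt{t}}{3}$ ($U{\left(t \right)} = \frac{4}{-4 + 1^{\frac{3}{2}}} \sqrt{t} = \frac{4}{-4 + 1} \sqrt{t} = \frac{4}{-3} \sqrt{t} = 4 \left(- \frac{1}{3}\right) \sqrt{t} = - \frac{4 \sqrt{t}}{3}$)
$U{\left(-5 \right)} \left(-308\right) = - \frac{4 \sqrt{-5}}{3} \left(-308\right) = - \frac{4 i \sqrt{5}}{3} \left(-308\right) = \frac{1232 i \sqrt{5}}{3}$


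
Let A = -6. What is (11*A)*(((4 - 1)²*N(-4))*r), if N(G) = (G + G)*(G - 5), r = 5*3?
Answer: -641520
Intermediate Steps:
r = 15
N(G) = 2*G*(-5 + G) (N(G) = (2*G)*(-5 + G) = 2*G*(-5 + G))
(11*A)*(((4 - 1)²*N(-4))*r) = (11*(-6))*(((4 - 1)²*(2*(-4)*(-5 - 4)))*15) = -66*3²*(2*(-4)*(-9))*15 = -66*9*72*15 = -42768*15 = -66*9720 = -641520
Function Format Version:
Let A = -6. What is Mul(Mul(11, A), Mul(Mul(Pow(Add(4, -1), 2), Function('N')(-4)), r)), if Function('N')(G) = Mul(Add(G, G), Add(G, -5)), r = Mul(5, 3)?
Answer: -641520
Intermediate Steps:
r = 15
Function('N')(G) = Mul(2, G, Add(-5, G)) (Function('N')(G) = Mul(Mul(2, G), Add(-5, G)) = Mul(2, G, Add(-5, G)))
Mul(Mul(11, A), Mul(Mul(Pow(Add(4, -1), 2), Function('N')(-4)), r)) = Mul(Mul(11, -6), Mul(Mul(Pow(Add(4, -1), 2), Mul(2, -4, Add(-5, -4))), 15)) = Mul(-66, Mul(Mul(Pow(3, 2), Mul(2, -4, -9)), 15)) = Mul(-66, Mul(Mul(9, 72), 15)) = Mul(-66, Mul(648, 15)) = Mul(-66, 9720) = -641520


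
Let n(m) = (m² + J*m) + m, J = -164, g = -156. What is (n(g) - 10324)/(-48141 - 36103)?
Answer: -9860/21061 ≈ -0.46816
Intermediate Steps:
n(m) = m² - 163*m (n(m) = (m² - 164*m) + m = m² - 163*m)
(n(g) - 10324)/(-48141 - 36103) = (-156*(-163 - 156) - 10324)/(-48141 - 36103) = (-156*(-319) - 10324)/(-84244) = (49764 - 10324)*(-1/84244) = 39440*(-1/84244) = -9860/21061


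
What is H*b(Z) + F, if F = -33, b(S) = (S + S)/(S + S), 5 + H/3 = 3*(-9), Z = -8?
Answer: -129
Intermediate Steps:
H = -96 (H = -15 + 3*(3*(-9)) = -15 + 3*(-27) = -15 - 81 = -96)
b(S) = 1 (b(S) = (2*S)/((2*S)) = (2*S)*(1/(2*S)) = 1)
H*b(Z) + F = -96*1 - 33 = -96 - 33 = -129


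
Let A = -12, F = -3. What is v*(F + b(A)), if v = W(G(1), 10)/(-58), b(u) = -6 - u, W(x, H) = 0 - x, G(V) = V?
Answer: 3/58 ≈ 0.051724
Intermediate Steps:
W(x, H) = -x
v = 1/58 (v = -1*1/(-58) = -1*(-1/58) = 1/58 ≈ 0.017241)
v*(F + b(A)) = (-3 + (-6 - 1*(-12)))/58 = (-3 + (-6 + 12))/58 = (-3 + 6)/58 = (1/58)*3 = 3/58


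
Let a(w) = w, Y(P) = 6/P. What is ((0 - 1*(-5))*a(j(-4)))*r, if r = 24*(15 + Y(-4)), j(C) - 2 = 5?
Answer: 11340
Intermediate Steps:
j(C) = 7 (j(C) = 2 + 5 = 7)
r = 324 (r = 24*(15 + 6/(-4)) = 24*(15 + 6*(-¼)) = 24*(15 - 3/2) = 24*(27/2) = 324)
((0 - 1*(-5))*a(j(-4)))*r = ((0 - 1*(-5))*7)*324 = ((0 + 5)*7)*324 = (5*7)*324 = 35*324 = 11340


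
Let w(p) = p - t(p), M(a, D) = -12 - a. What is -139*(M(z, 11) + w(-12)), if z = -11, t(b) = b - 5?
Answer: -556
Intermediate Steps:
t(b) = -5 + b
w(p) = 5 (w(p) = p - (-5 + p) = p + (5 - p) = 5)
-139*(M(z, 11) + w(-12)) = -139*((-12 - 1*(-11)) + 5) = -139*((-12 + 11) + 5) = -139*(-1 + 5) = -139*4 = -556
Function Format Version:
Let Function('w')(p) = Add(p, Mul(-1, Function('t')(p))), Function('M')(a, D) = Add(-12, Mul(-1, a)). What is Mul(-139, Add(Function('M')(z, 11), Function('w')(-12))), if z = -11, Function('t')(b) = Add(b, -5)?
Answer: -556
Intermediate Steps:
Function('t')(b) = Add(-5, b)
Function('w')(p) = 5 (Function('w')(p) = Add(p, Mul(-1, Add(-5, p))) = Add(p, Add(5, Mul(-1, p))) = 5)
Mul(-139, Add(Function('M')(z, 11), Function('w')(-12))) = Mul(-139, Add(Add(-12, Mul(-1, -11)), 5)) = Mul(-139, Add(Add(-12, 11), 5)) = Mul(-139, Add(-1, 5)) = Mul(-139, 4) = -556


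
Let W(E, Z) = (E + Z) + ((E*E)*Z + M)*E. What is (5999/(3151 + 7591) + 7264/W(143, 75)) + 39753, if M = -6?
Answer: 93654633052641513/2355880494670 ≈ 39754.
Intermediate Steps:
W(E, Z) = E + Z + E*(-6 + Z*E²) (W(E, Z) = (E + Z) + ((E*E)*Z - 6)*E = (E + Z) + (E²*Z - 6)*E = (E + Z) + (Z*E² - 6)*E = (E + Z) + (-6 + Z*E²)*E = (E + Z) + E*(-6 + Z*E²) = E + Z + E*(-6 + Z*E²))
(5999/(3151 + 7591) + 7264/W(143, 75)) + 39753 = (5999/(3151 + 7591) + 7264/(75 - 5*143 + 75*143³)) + 39753 = (5999/10742 + 7264/(75 - 715 + 75*2924207)) + 39753 = (5999*(1/10742) + 7264/(75 - 715 + 219315525)) + 39753 = (5999/10742 + 7264/219314885) + 39753 = 1315748025003/2355880494670 + 39753 = 93654633052641513/2355880494670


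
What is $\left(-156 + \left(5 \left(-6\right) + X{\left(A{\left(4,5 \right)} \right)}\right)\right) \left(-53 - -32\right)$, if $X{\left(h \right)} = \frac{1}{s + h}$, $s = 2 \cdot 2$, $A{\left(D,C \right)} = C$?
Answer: $\frac{11711}{3} \approx 3903.7$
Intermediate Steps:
$s = 4$
$X{\left(h \right)} = \frac{1}{4 + h}$
$\left(-156 + \left(5 \left(-6\right) + X{\left(A{\left(4,5 \right)} \right)}\right)\right) \left(-53 - -32\right) = \left(-156 + \left(5 \left(-6\right) + \frac{1}{4 + 5}\right)\right) \left(-53 - -32\right) = \left(-156 - \left(30 - \frac{1}{9}\right)\right) \left(-53 + 32\right) = \left(-156 + \left(-30 + \frac{1}{9}\right)\right) \left(-21\right) = \left(-156 - \frac{269}{9}\right) \left(-21\right) = \left(- \frac{1673}{9}\right) \left(-21\right) = \frac{11711}{3}$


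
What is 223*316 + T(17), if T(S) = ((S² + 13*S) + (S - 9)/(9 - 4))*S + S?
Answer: 395911/5 ≈ 79182.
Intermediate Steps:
T(S) = S + S*(-9/5 + S² + 66*S/5) (T(S) = ((S² + 13*S) + (-9 + S)/5)*S + S = ((S² + 13*S) + (-9 + S)*(⅕))*S + S = ((S² + 13*S) + (-9/5 + S/5))*S + S = (-9/5 + S² + 66*S/5)*S + S = S*(-9/5 + S² + 66*S/5) + S = S + S*(-9/5 + S² + 66*S/5))
223*316 + T(17) = 223*316 + (⅕)*17*(-4 + 5*17² + 66*17) = 70468 + (⅕)*17*(-4 + 5*289 + 1122) = 70468 + (⅕)*17*(-4 + 1445 + 1122) = 70468 + (⅕)*17*2563 = 70468 + 43571/5 = 395911/5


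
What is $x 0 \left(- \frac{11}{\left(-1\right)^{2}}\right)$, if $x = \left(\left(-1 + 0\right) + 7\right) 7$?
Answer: $0$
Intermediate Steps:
$x = 42$ ($x = \left(-1 + 7\right) 7 = 6 \cdot 7 = 42$)
$x 0 \left(- \frac{11}{\left(-1\right)^{2}}\right) = 42 \cdot 0 \left(- \frac{11}{\left(-1\right)^{2}}\right) = 42 \cdot 0 \left(- \frac{11}{1}\right) = 42 \cdot 0 \left(\left(-11\right) 1\right) = 42 \cdot 0 \left(-11\right) = 42 \cdot 0 = 0$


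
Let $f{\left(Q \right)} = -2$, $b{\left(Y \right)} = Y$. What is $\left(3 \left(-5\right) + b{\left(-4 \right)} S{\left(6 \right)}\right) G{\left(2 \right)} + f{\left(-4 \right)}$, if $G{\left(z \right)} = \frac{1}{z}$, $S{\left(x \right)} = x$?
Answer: $- \frac{43}{2} \approx -21.5$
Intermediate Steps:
$\left(3 \left(-5\right) + b{\left(-4 \right)} S{\left(6 \right)}\right) G{\left(2 \right)} + f{\left(-4 \right)} = \frac{3 \left(-5\right) - 24}{2} - 2 = \left(-15 - 24\right) \frac{1}{2} - 2 = \left(-39\right) \frac{1}{2} - 2 = - \frac{39}{2} - 2 = - \frac{43}{2}$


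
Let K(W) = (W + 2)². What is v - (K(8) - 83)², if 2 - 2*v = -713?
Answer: 137/2 ≈ 68.500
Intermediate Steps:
K(W) = (2 + W)²
v = 715/2 (v = 1 - ½*(-713) = 1 + 713/2 = 715/2 ≈ 357.50)
v - (K(8) - 83)² = 715/2 - ((2 + 8)² - 83)² = 715/2 - (10² - 83)² = 715/2 - (100 - 83)² = 715/2 - 1*17² = 715/2 - 1*289 = 715/2 - 289 = 137/2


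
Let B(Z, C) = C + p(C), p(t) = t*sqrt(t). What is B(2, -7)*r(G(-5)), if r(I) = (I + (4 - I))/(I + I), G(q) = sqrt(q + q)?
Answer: -7*sqrt(70)/5 + 7*I*sqrt(10)/5 ≈ -11.713 + 4.4272*I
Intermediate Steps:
p(t) = t**(3/2)
B(Z, C) = C + C**(3/2)
G(q) = sqrt(2)*sqrt(q) (G(q) = sqrt(2*q) = sqrt(2)*sqrt(q))
r(I) = 2/I (r(I) = 4/((2*I)) = 4*(1/(2*I)) = 2/I)
B(2, -7)*r(G(-5)) = (-7 + (-7)**(3/2))*(2/((sqrt(2)*sqrt(-5)))) = (-7 - 7*I*sqrt(7))*(2/((sqrt(2)*(I*sqrt(5))))) = (-7 - 7*I*sqrt(7))*(2/((I*sqrt(10)))) = (-7 - 7*I*sqrt(7))*(2*(-I*sqrt(10)/10)) = (-7 - 7*I*sqrt(7))*(-I*sqrt(10)/5) = -I*sqrt(10)*(-7 - 7*I*sqrt(7))/5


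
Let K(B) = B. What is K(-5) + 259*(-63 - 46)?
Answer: -28236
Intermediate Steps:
K(-5) + 259*(-63 - 46) = -5 + 259*(-63 - 46) = -5 + 259*(-109) = -5 - 28231 = -28236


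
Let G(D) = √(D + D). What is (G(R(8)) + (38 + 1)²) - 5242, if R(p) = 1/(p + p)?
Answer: -3721 + √2/4 ≈ -3720.6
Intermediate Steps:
R(p) = 1/(2*p)
G(D) = √2*√D (G(D) = √(2*D) = √2*√D)
(G(R(8)) + (38 + 1)²) - 5242 = (√2*√((½)/8) + (38 + 1)²) - 5242 = (√2*√((½)*(⅛)) + 39²) - 5242 = (√2*√(1/16) + 1521) - 5242 = (√2*(¼) + 1521) - 5242 = (√2/4 + 1521) - 5242 = (1521 + √2/4) - 5242 = -3721 + √2/4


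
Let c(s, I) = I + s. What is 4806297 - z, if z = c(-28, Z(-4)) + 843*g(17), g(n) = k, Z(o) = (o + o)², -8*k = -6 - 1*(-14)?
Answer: 4807104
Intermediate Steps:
k = -1 (k = -(-6 - 1*(-14))/8 = -(-6 + 14)/8 = -⅛*8 = -1)
Z(o) = 4*o² (Z(o) = (2*o)² = 4*o²)
g(n) = -1
z = -807 (z = (4*(-4)² - 28) + 843*(-1) = (4*16 - 28) - 843 = (64 - 28) - 843 = 36 - 843 = -807)
4806297 - z = 4806297 - 1*(-807) = 4806297 + 807 = 4807104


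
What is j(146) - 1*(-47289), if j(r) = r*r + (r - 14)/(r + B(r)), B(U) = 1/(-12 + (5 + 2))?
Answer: 16671235/243 ≈ 68606.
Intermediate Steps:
B(U) = -1/5 (B(U) = 1/(-12 + 7) = 1/(-5) = -1/5)
j(r) = r**2 + (-14 + r)/(-1/5 + r) (j(r) = r*r + (r - 14)/(r - 1/5) = r**2 + (-14 + r)/(-1/5 + r))
j(146) - 1*(-47289) = (-70 - 1*146**2 + 5*146 + 5*146**3)/(-1 + 5*146) - 1*(-47289) = (-70 - 1*21316 + 730 + 5*3112136)/(-1 + 730) + 47289 = (-70 - 21316 + 730 + 15560680)/729 + 47289 = (1/729)*15540024 + 47289 = 5180008/243 + 47289 = 16671235/243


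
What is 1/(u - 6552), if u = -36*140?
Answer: -1/11592 ≈ -8.6266e-5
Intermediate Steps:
u = -5040
1/(u - 6552) = 1/(-5040 - 6552) = 1/(-11592) = -1/11592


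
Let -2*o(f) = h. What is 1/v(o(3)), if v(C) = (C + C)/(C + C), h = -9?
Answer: 1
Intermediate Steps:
o(f) = 9/2 (o(f) = -½*(-9) = 9/2)
v(C) = 1 (v(C) = (2*C)/((2*C)) = (2*C)*(1/(2*C)) = 1)
1/v(o(3)) = 1/1 = 1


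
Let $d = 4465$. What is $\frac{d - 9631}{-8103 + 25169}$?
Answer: $- \frac{369}{1219} \approx -0.30271$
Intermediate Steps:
$\frac{d - 9631}{-8103 + 25169} = \frac{4465 - 9631}{-8103 + 25169} = - \frac{5166}{17066} = \left(-5166\right) \frac{1}{17066} = - \frac{369}{1219}$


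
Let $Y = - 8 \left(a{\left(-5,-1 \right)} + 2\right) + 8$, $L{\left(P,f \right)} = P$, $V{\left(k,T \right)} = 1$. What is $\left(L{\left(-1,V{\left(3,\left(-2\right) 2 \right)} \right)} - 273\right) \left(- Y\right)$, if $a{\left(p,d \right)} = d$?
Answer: $0$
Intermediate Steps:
$Y = 0$ ($Y = - 8 \left(-1 + 2\right) + 8 = \left(-8\right) 1 + 8 = -8 + 8 = 0$)
$\left(L{\left(-1,V{\left(3,\left(-2\right) 2 \right)} \right)} - 273\right) \left(- Y\right) = \left(-1 - 273\right) \left(\left(-1\right) 0\right) = \left(-274\right) 0 = 0$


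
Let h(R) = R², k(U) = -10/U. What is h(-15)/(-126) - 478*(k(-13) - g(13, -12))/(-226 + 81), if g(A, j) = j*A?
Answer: 13591171/26390 ≈ 515.01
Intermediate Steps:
g(A, j) = A*j
h(-15)/(-126) - 478*(k(-13) - g(13, -12))/(-226 + 81) = (-15)²/(-126) - 478*(-10/(-13) - 13*(-12))/(-226 + 81) = 225*(-1/126) - 478/((-145/(-10*(-1/13) - 1*(-156)))) = -25/14 - 478/((-145/(10/13 + 156))) = -25/14 - 478/((-145/2038/13)) = -25/14 - 478/((-145*13/2038)) = -25/14 - 478/(-1885/2038) = -25/14 - 478*(-2038/1885) = -25/14 + 974164/1885 = 13591171/26390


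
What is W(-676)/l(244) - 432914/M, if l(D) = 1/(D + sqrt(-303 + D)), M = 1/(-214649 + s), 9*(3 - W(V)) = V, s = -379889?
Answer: 2316454585120/9 + 703*I*sqrt(59)/9 ≈ 2.5738e+11 + 599.98*I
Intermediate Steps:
W(V) = 3 - V/9
M = -1/594538 (M = 1/(-214649 - 379889) = 1/(-594538) = -1/594538 ≈ -1.6820e-6)
W(-676)/l(244) - 432914/M = (3 - 1/9*(-676))/(1/(244 + sqrt(-303 + 244))) - 432914/(-1/594538) = (3 + 676/9)/(1/(244 + sqrt(-59))) - 432914*(-594538) = 703/(9*(1/(244 + I*sqrt(59)))) + 257383823732 = 703*(244 + I*sqrt(59))/9 + 257383823732 = (171532/9 + 703*I*sqrt(59)/9) + 257383823732 = 2316454585120/9 + 703*I*sqrt(59)/9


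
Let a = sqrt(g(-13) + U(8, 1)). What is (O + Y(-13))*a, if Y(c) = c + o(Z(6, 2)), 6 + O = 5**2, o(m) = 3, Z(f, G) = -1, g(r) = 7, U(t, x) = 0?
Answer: 9*sqrt(7) ≈ 23.812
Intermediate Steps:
O = 19 (O = -6 + 5**2 = -6 + 25 = 19)
a = sqrt(7) (a = sqrt(7 + 0) = sqrt(7) ≈ 2.6458)
Y(c) = 3 + c (Y(c) = c + 3 = 3 + c)
(O + Y(-13))*a = (19 + (3 - 13))*sqrt(7) = (19 - 10)*sqrt(7) = 9*sqrt(7)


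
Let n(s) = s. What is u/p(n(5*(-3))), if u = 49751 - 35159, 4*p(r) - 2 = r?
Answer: -58368/13 ≈ -4489.8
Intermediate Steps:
p(r) = 1/2 + r/4
u = 14592
u/p(n(5*(-3))) = 14592/(1/2 + (5*(-3))/4) = 14592/(1/2 + (1/4)*(-15)) = 14592/(1/2 - 15/4) = 14592/(-13/4) = 14592*(-4/13) = -58368/13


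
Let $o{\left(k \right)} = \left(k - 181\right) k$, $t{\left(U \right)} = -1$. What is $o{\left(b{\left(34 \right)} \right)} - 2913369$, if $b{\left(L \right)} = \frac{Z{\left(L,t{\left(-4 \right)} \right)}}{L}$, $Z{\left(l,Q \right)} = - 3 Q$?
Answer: $- \frac{3367873017}{1156} \approx -2.9134 \cdot 10^{6}$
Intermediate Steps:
$b{\left(L \right)} = \frac{3}{L}$ ($b{\left(L \right)} = \frac{\left(-3\right) \left(-1\right)}{L} = \frac{3}{L}$)
$o{\left(k \right)} = k \left(-181 + k\right)$ ($o{\left(k \right)} = \left(k - 181\right) k = \left(-181 + k\right) k = k \left(-181 + k\right)$)
$o{\left(b{\left(34 \right)} \right)} - 2913369 = \frac{3}{34} \left(-181 + \frac{3}{34}\right) - 2913369 = 3 \cdot \frac{1}{34} \left(-181 + 3 \cdot \frac{1}{34}\right) - 2913369 = \frac{3 \left(-181 + \frac{3}{34}\right)}{34} - 2913369 = \frac{3}{34} \left(- \frac{6151}{34}\right) - 2913369 = - \frac{18453}{1156} - 2913369 = - \frac{3367873017}{1156}$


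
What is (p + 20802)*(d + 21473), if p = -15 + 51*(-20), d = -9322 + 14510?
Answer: 527007987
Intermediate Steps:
d = 5188
p = -1035 (p = -15 - 1020 = -1035)
(p + 20802)*(d + 21473) = (-1035 + 20802)*(5188 + 21473) = 19767*26661 = 527007987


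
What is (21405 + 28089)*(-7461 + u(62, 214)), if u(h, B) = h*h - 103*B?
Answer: -1269966546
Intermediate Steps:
u(h, B) = h**2 - 103*B
(21405 + 28089)*(-7461 + u(62, 214)) = (21405 + 28089)*(-7461 + (62**2 - 103*214)) = 49494*(-7461 + (3844 - 22042)) = 49494*(-7461 - 18198) = 49494*(-25659) = -1269966546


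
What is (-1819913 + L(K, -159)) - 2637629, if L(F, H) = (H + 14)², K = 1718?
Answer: -4436517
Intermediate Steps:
L(F, H) = (14 + H)²
(-1819913 + L(K, -159)) - 2637629 = (-1819913 + (14 - 159)²) - 2637629 = (-1819913 + (-145)²) - 2637629 = (-1819913 + 21025) - 2637629 = -1798888 - 2637629 = -4436517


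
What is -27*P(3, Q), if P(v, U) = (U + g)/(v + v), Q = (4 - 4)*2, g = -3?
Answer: 27/2 ≈ 13.500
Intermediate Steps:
Q = 0 (Q = 0*2 = 0)
P(v, U) = (-3 + U)/(2*v) (P(v, U) = (U - 3)/(v + v) = (-3 + U)/((2*v)) = (-3 + U)*(1/(2*v)) = (-3 + U)/(2*v))
-27*P(3, Q) = -27*(-3 + 0)/(2*3) = -27*(-3)/(2*3) = -27*(-½) = 27/2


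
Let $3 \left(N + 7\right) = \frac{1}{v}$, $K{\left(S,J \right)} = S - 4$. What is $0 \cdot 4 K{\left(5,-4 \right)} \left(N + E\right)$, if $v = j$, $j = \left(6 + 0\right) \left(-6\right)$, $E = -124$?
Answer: $0$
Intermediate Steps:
$K{\left(S,J \right)} = -4 + S$
$j = -36$ ($j = 6 \left(-6\right) = -36$)
$v = -36$
$N = - \frac{757}{108}$ ($N = -7 + \frac{1}{3 \left(-36\right)} = -7 + \frac{1}{3} \left(- \frac{1}{36}\right) = -7 - \frac{1}{108} = - \frac{757}{108} \approx -7.0093$)
$0 \cdot 4 K{\left(5,-4 \right)} \left(N + E\right) = 0 \cdot 4 \left(-4 + 5\right) \left(- \frac{757}{108} - 124\right) = 0 \cdot 1 \left(- \frac{14149}{108}\right) = 0 \left(- \frac{14149}{108}\right) = 0$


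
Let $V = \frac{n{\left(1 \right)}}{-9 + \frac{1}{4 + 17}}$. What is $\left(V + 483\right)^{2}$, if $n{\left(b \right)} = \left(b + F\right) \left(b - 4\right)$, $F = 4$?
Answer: $\frac{8302672161}{35344} \approx 2.3491 \cdot 10^{5}$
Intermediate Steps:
$n{\left(b \right)} = \left(-4 + b\right) \left(4 + b\right)$ ($n{\left(b \right)} = \left(b + 4\right) \left(b - 4\right) = \left(4 + b\right) \left(-4 + b\right) = \left(-4 + b\right) \left(4 + b\right)$)
$V = \frac{315}{188}$ ($V = \frac{-16 + 1^{2}}{-9 + \frac{1}{4 + 17}} = \frac{-16 + 1}{-9 + \frac{1}{21}} = \frac{1}{-9 + \frac{1}{21}} \left(-15\right) = \frac{1}{- \frac{188}{21}} \left(-15\right) = \left(- \frac{21}{188}\right) \left(-15\right) = \frac{315}{188} \approx 1.6755$)
$\left(V + 483\right)^{2} = \left(\frac{315}{188} + 483\right)^{2} = \left(\frac{91119}{188}\right)^{2} = \frac{8302672161}{35344}$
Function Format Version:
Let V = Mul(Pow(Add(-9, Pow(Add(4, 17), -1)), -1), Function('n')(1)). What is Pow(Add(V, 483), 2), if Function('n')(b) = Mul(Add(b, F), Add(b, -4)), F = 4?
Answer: Rational(8302672161, 35344) ≈ 2.3491e+5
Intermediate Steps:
Function('n')(b) = Mul(Add(-4, b), Add(4, b)) (Function('n')(b) = Mul(Add(b, 4), Add(b, -4)) = Mul(Add(4, b), Add(-4, b)) = Mul(Add(-4, b), Add(4, b)))
V = Rational(315, 188) (V = Mul(Pow(Add(-9, Pow(Add(4, 17), -1)), -1), Add(-16, Pow(1, 2))) = Mul(Pow(Add(-9, Pow(21, -1)), -1), Add(-16, 1)) = Mul(Pow(Add(-9, Rational(1, 21)), -1), -15) = Mul(Pow(Rational(-188, 21), -1), -15) = Mul(Rational(-21, 188), -15) = Rational(315, 188) ≈ 1.6755)
Pow(Add(V, 483), 2) = Pow(Add(Rational(315, 188), 483), 2) = Pow(Rational(91119, 188), 2) = Rational(8302672161, 35344)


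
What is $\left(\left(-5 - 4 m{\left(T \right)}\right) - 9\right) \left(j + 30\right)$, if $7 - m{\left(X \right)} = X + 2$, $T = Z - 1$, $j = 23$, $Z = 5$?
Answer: $-954$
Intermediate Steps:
$T = 4$ ($T = 5 - 1 = 4$)
$m{\left(X \right)} = 5 - X$ ($m{\left(X \right)} = 7 - \left(X + 2\right) = 7 - \left(2 + X\right) = 5 - X$)
$\left(\left(-5 - 4 m{\left(T \right)}\right) - 9\right) \left(j + 30\right) = \left(\left(-5 - 4 \left(5 - 4\right)\right) - 9\right) \left(23 + 30\right) = \left(\left(-5 - 4 \left(5 - 4\right)\right) - 9\right) 53 = \left(\left(-5 - 4\right) - 9\right) 53 = \left(-9 - 9\right) 53 = \left(-18\right) 53 = -954$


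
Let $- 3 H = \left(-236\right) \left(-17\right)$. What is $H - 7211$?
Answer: $- \frac{25645}{3} \approx -8548.3$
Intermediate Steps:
$H = - \frac{4012}{3}$ ($H = - \frac{\left(-236\right) \left(-17\right)}{3} = \left(- \frac{1}{3}\right) 4012 = - \frac{4012}{3} \approx -1337.3$)
$H - 7211 = - \frac{4012}{3} - 7211 = - \frac{25645}{3}$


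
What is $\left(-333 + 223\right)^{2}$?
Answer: $12100$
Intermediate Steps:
$\left(-333 + 223\right)^{2} = \left(-110\right)^{2} = 12100$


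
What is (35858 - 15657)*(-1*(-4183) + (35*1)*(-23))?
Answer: 68238978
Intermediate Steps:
(35858 - 15657)*(-1*(-4183) + (35*1)*(-23)) = 20201*(4183 + 35*(-23)) = 20201*(4183 - 805) = 20201*3378 = 68238978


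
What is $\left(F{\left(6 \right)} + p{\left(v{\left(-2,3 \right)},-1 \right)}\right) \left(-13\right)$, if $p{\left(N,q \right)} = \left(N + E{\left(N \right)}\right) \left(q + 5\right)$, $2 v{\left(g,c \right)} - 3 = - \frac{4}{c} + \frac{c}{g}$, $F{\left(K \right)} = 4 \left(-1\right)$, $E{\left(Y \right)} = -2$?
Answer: $\frac{455}{3} \approx 151.67$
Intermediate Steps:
$F{\left(K \right)} = -4$
$v{\left(g,c \right)} = \frac{3}{2} - \frac{2}{c} + \frac{c}{2 g}$ ($v{\left(g,c \right)} = \frac{3}{2} + \frac{- \frac{4}{c} + \frac{c}{g}}{2} = \frac{3}{2} + \left(- \frac{2}{c} + \frac{c}{2 g}\right) = \frac{3}{2} - \frac{2}{c} + \frac{c}{2 g}$)
$p{\left(N,q \right)} = \left(-2 + N\right) \left(5 + q\right)$ ($p{\left(N,q \right)} = \left(N - 2\right) \left(q + 5\right) = \left(-2 + N\right) \left(5 + q\right)$)
$\left(F{\left(6 \right)} + p{\left(v{\left(-2,3 \right)},-1 \right)}\right) \left(-13\right) = \left(-4 + \left(-10 - -2 + 5 \left(\frac{3}{2} - \frac{2}{3} + \frac{1}{2} \cdot 3 \frac{1}{-2}\right) + \left(\frac{3}{2} - \frac{2}{3} + \frac{1}{2} \cdot 3 \frac{1}{-2}\right) \left(-1\right)\right)\right) \left(-13\right) = \left(-4 + \left(-10 + 2 + 5 \left(\frac{3}{2} - \frac{2}{3} + \frac{1}{2} \cdot 3 \left(- \frac{1}{2}\right)\right) + \left(\frac{3}{2} - \frac{2}{3} + \frac{1}{2} \cdot 3 \left(- \frac{1}{2}\right)\right) \left(-1\right)\right)\right) \left(-13\right) = \left(-4 + \left(-10 + 2 + 5 \left(\frac{3}{2} - \frac{2}{3} - \frac{3}{4}\right) + \left(\frac{3}{2} - \frac{2}{3} - \frac{3}{4}\right) \left(-1\right)\right)\right) \left(-13\right) = \left(-4 + \left(-10 + 2 + 5 \cdot \frac{1}{12} + \frac{1}{12} \left(-1\right)\right)\right) \left(-13\right) = \left(-4 + \left(-10 + 2 + \frac{5}{12} - \frac{1}{12}\right)\right) \left(-13\right) = \left(-4 - \frac{23}{3}\right) \left(-13\right) = \left(- \frac{35}{3}\right) \left(-13\right) = \frac{455}{3}$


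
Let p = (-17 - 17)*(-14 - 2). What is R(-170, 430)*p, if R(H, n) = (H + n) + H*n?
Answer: -39624960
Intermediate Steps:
p = 544 (p = -34*(-16) = 544)
R(H, n) = H + n + H*n
R(-170, 430)*p = (-170 + 430 - 170*430)*544 = (-170 + 430 - 73100)*544 = -72840*544 = -39624960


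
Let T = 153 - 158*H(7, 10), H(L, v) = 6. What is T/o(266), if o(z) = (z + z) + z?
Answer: -265/266 ≈ -0.99624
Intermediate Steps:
o(z) = 3*z (o(z) = 2*z + z = 3*z)
T = -795 (T = 153 - 158*6 = 153 - 948 = -795)
T/o(266) = -795/(3*266) = -795/798 = -795*1/798 = -265/266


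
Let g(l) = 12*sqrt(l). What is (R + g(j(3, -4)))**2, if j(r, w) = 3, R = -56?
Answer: 3568 - 1344*sqrt(3) ≈ 1240.1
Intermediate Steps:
(R + g(j(3, -4)))**2 = (-56 + 12*sqrt(3))**2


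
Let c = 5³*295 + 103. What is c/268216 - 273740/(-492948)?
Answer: 11456209873/16527067596 ≈ 0.69318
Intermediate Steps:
c = 36978 (c = 125*295 + 103 = 36875 + 103 = 36978)
c/268216 - 273740/(-492948) = 36978/268216 - 273740/(-492948) = 36978*(1/268216) - 273740*(-1/492948) = 18489/134108 + 68435/123237 = 11456209873/16527067596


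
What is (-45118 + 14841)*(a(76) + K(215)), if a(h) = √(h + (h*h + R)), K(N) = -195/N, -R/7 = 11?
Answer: 1180803/43 - 151385*√231 ≈ -2.2734e+6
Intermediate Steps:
R = -77 (R = -7*11 = -77)
a(h) = √(-77 + h + h²) (a(h) = √(h + (h*h - 77)) = √(h + (h² - 77)) = √(h + (-77 + h²)) = √(-77 + h + h²))
(-45118 + 14841)*(a(76) + K(215)) = (-45118 + 14841)*(√(-77 + 76 + 76²) - 195/215) = -30277*(√(-77 + 76 + 5776) - 195*1/215) = -30277*(√5775 - 39/43) = -30277*(5*√231 - 39/43) = -30277*(-39/43 + 5*√231) = 1180803/43 - 151385*√231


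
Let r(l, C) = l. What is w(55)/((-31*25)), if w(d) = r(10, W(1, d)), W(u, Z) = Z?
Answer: -2/155 ≈ -0.012903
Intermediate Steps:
w(d) = 10
w(55)/((-31*25)) = 10/((-31*25)) = 10/(-775) = 10*(-1/775) = -2/155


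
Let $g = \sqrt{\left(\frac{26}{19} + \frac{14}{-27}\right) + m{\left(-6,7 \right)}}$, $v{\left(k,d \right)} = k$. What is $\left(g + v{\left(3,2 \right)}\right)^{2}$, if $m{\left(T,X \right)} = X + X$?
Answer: $\frac{\left(513 + \sqrt{434226}\right)^{2}}{29241} \approx 46.971$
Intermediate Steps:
$m{\left(T,X \right)} = 2 X$
$g = \frac{\sqrt{434226}}{171}$ ($g = \sqrt{\left(\frac{26}{19} + \frac{14}{-27}\right) + 2 \cdot 7} = \sqrt{\left(26 \cdot \frac{1}{19} + 14 \left(- \frac{1}{27}\right)\right) + 14} = \sqrt{\left(\frac{26}{19} - \frac{14}{27}\right) + 14} = \sqrt{\frac{436}{513} + 14} = \sqrt{\frac{7618}{513}} = \frac{\sqrt{434226}}{171} \approx 3.8536$)
$\left(g + v{\left(3,2 \right)}\right)^{2} = \left(\frac{\sqrt{434226}}{171} + 3\right)^{2} = \left(3 + \frac{\sqrt{434226}}{171}\right)^{2}$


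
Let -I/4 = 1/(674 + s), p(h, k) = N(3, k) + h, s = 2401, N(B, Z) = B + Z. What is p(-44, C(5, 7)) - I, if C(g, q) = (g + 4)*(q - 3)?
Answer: -15371/3075 ≈ -4.9987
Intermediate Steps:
C(g, q) = (-3 + q)*(4 + g) (C(g, q) = (4 + g)*(-3 + q) = (-3 + q)*(4 + g))
p(h, k) = 3 + h + k (p(h, k) = (3 + k) + h = 3 + h + k)
I = -4/3075 (I = -4/(674 + 2401) = -4/3075 ≈ -0.0013008)
p(-44, C(5, 7)) - I = (3 - 44 + (-12 - 3*5 + 4*7 + 5*7)) - 1*(-4/3075) = (3 - 44 + (-12 - 15 + 28 + 35)) + 4/3075 = (3 - 44 + 36) + 4/3075 = -5 + 4/3075 = -15371/3075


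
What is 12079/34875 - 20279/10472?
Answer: -82962691/52173000 ≈ -1.5901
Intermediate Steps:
12079/34875 - 20279/10472 = 12079*(1/34875) - 20279*1/10472 = 12079/34875 - 2897/1496 = -82962691/52173000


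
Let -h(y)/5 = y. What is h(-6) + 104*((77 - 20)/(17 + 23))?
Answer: 891/5 ≈ 178.20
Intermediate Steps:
h(y) = -5*y
h(-6) + 104*((77 - 20)/(17 + 23)) = -5*(-6) + 104*((77 - 20)/(17 + 23)) = 30 + 104*(57/40) = 30 + 741/5 = 891/5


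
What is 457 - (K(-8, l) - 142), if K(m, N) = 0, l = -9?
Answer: 599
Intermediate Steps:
457 - (K(-8, l) - 142) = 457 - (0 - 142) = 457 - 1*(-142) = 457 + 142 = 599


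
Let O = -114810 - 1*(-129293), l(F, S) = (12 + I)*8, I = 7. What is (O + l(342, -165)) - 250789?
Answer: -236154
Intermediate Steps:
l(F, S) = 152 (l(F, S) = (12 + 7)*8 = 19*8 = 152)
O = 14483 (O = -114810 + 129293 = 14483)
(O + l(342, -165)) - 250789 = (14483 + 152) - 250789 = 14635 - 250789 = -236154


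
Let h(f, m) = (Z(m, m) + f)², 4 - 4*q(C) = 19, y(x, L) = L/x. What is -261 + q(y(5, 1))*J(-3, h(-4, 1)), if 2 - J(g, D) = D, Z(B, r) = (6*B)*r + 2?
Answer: -417/2 ≈ -208.50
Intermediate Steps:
Z(B, r) = 2 + 6*B*r (Z(B, r) = 6*B*r + 2 = 2 + 6*B*r)
q(C) = -15/4 (q(C) = 1 - ¼*19 = 1 - 19/4 = -15/4)
h(f, m) = (2 + f + 6*m²)² (h(f, m) = ((2 + 6*m*m) + f)² = ((2 + 6*m²) + f)² = (2 + f + 6*m²)²)
J(g, D) = 2 - D
-261 + q(y(5, 1))*J(-3, h(-4, 1)) = -261 - 15*(2 - (2 - 4 + 6*1²)²)/4 = -261 - 15*(2 - (2 - 4 + 6*1)²)/4 = -261 - 15*(2 - (2 - 4 + 6)²)/4 = -261 - 15*(2 - 1*4²)/4 = -261 - 15*(2 - 1*16)/4 = -261 - 15*(2 - 16)/4 = -261 - 15/4*(-14) = -261 + 105/2 = -417/2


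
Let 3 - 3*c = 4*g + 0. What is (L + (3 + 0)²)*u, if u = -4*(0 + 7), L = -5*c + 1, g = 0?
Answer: -140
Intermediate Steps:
c = 1 (c = 1 - (4*0 + 0)/3 = 1 - (0 + 0)/3 = 1 - ⅓*0 = 1 + 0 = 1)
L = -4 (L = -5*1 + 1 = -5 + 1 = -4)
u = -28 (u = -4*7 = -28)
(L + (3 + 0)²)*u = (-4 + (3 + 0)²)*(-28) = (-4 + 3²)*(-28) = (-4 + 9)*(-28) = 5*(-28) = -140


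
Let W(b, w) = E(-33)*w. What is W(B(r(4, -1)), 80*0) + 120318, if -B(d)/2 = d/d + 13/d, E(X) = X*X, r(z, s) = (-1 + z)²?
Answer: 120318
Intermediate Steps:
E(X) = X²
B(d) = -2 - 26/d (B(d) = -2*(d/d + 13/d) = -2*(1 + 13/d) = -2 - 26/d)
W(b, w) = 1089*w (W(b, w) = (-33)²*w = 1089*w)
W(B(r(4, -1)), 80*0) + 120318 = 1089*(80*0) + 120318 = 1089*0 + 120318 = 0 + 120318 = 120318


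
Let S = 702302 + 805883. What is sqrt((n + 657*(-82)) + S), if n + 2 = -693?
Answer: 4*sqrt(90851) ≈ 1205.7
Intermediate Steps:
n = -695 (n = -2 - 693 = -695)
S = 1508185
sqrt((n + 657*(-82)) + S) = sqrt((-695 + 657*(-82)) + 1508185) = sqrt((-695 - 53874) + 1508185) = sqrt(-54569 + 1508185) = sqrt(1453616) = 4*sqrt(90851)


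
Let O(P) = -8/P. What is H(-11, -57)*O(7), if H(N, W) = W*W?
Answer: -25992/7 ≈ -3713.1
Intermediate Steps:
H(N, W) = W**2
H(-11, -57)*O(7) = (-57)**2*(-8/7) = 3249*(-8*1/7) = 3249*(-8/7) = -25992/7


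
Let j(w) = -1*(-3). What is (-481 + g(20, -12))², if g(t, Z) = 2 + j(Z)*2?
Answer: 223729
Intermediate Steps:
j(w) = 3
g(t, Z) = 8 (g(t, Z) = 2 + 3*2 = 2 + 6 = 8)
(-481 + g(20, -12))² = (-481 + 8)² = (-473)² = 223729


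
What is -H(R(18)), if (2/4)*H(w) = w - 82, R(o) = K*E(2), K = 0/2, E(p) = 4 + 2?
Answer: 164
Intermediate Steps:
E(p) = 6
K = 0 (K = 0*(½) = 0)
R(o) = 0 (R(o) = 0*6 = 0)
H(w) = -164 + 2*w (H(w) = 2*(w - 82) = 2*(-82 + w) = -164 + 2*w)
-H(R(18)) = -(-164 + 2*0) = -(-164 + 0) = -1*(-164) = 164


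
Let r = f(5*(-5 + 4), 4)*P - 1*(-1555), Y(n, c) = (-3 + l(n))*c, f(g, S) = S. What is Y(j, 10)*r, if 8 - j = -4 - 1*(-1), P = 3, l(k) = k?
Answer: 125360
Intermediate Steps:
j = 11 (j = 8 - (-4 - 1*(-1)) = 8 - (-4 + 1) = 8 - 1*(-3) = 8 + 3 = 11)
Y(n, c) = c*(-3 + n) (Y(n, c) = (-3 + n)*c = c*(-3 + n))
r = 1567 (r = 4*3 - 1*(-1555) = 12 + 1555 = 1567)
Y(j, 10)*r = (10*(-3 + 11))*1567 = (10*8)*1567 = 80*1567 = 125360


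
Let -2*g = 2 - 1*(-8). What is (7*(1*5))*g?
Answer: -175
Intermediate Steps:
g = -5 (g = -(2 - 1*(-8))/2 = -(2 + 8)/2 = -1/2*10 = -5)
(7*(1*5))*g = (7*(1*5))*(-5) = (7*5)*(-5) = 35*(-5) = -175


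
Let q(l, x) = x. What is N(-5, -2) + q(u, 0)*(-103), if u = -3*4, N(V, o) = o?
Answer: -2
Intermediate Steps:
u = -12
N(-5, -2) + q(u, 0)*(-103) = -2 + 0*(-103) = -2 + 0 = -2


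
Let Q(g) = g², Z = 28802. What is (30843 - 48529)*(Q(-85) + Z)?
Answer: -637173522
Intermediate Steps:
(30843 - 48529)*(Q(-85) + Z) = (30843 - 48529)*((-85)² + 28802) = -17686*(7225 + 28802) = -17686*36027 = -637173522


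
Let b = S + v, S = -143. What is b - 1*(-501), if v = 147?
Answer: 505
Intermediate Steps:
b = 4 (b = -143 + 147 = 4)
b - 1*(-501) = 4 - 1*(-501) = 4 + 501 = 505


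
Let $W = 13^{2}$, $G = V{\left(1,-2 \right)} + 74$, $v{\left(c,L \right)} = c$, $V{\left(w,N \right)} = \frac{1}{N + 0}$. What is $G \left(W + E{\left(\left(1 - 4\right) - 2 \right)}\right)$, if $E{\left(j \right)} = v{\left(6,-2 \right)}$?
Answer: $\frac{25725}{2} \approx 12863.0$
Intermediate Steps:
$V{\left(w,N \right)} = \frac{1}{N}$
$E{\left(j \right)} = 6$
$G = \frac{147}{2}$ ($G = \frac{1}{-2} + 74 = - \frac{1}{2} + 74 = \frac{147}{2} \approx 73.5$)
$W = 169$
$G \left(W + E{\left(\left(1 - 4\right) - 2 \right)}\right) = \frac{147 \left(169 + 6\right)}{2} = \frac{147}{2} \cdot 175 = \frac{25725}{2}$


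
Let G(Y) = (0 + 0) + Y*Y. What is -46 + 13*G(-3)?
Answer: 71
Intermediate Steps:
G(Y) = Y**2 (G(Y) = 0 + Y**2 = Y**2)
-46 + 13*G(-3) = -46 + 13*(-3)**2 = -46 + 13*9 = -46 + 117 = 71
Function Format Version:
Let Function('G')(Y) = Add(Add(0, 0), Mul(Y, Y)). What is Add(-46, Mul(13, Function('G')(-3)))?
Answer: 71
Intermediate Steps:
Function('G')(Y) = Pow(Y, 2) (Function('G')(Y) = Add(0, Pow(Y, 2)) = Pow(Y, 2))
Add(-46, Mul(13, Function('G')(-3))) = Add(-46, Mul(13, Pow(-3, 2))) = Add(-46, Mul(13, 9)) = Add(-46, 117) = 71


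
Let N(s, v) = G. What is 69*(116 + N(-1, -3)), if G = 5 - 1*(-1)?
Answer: 8418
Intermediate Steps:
G = 6 (G = 5 + 1 = 6)
N(s, v) = 6
69*(116 + N(-1, -3)) = 69*(116 + 6) = 69*122 = 8418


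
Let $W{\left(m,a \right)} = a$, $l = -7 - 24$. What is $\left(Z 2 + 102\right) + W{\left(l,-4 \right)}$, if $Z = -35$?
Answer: $28$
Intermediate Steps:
$l = -31$ ($l = -7 - 24 = -31$)
$\left(Z 2 + 102\right) + W{\left(l,-4 \right)} = \left(\left(-35\right) 2 + 102\right) - 4 = \left(-70 + 102\right) - 4 = 32 - 4 = 28$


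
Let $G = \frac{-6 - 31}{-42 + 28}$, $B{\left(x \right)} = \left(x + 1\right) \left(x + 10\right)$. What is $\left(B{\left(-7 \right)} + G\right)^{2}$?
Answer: $\frac{46225}{196} \approx 235.84$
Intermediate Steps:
$B{\left(x \right)} = \left(1 + x\right) \left(10 + x\right)$
$G = \frac{37}{14}$ ($G = - \frac{37}{-14} = \left(-37\right) \left(- \frac{1}{14}\right) = \frac{37}{14} \approx 2.6429$)
$\left(B{\left(-7 \right)} + G\right)^{2} = \left(\left(10 + \left(-7\right)^{2} + 11 \left(-7\right)\right) + \frac{37}{14}\right)^{2} = \left(\left(10 + 49 - 77\right) + \frac{37}{14}\right)^{2} = \left(-18 + \frac{37}{14}\right)^{2} = \left(- \frac{215}{14}\right)^{2} = \frac{46225}{196}$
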